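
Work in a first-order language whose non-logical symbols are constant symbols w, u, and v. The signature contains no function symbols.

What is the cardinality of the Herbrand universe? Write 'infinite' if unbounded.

There are no function symbols, so every ground term is one of the 3 constants.
The Herbrand universe is {w, u, v}, which is finite with 3 elements.

3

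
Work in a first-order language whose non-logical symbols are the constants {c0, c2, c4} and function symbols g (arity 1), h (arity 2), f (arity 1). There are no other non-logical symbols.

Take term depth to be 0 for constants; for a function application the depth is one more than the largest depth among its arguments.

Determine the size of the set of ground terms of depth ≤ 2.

363

If N_k denotes the number of depth-≤k ground terms, the 3 constants give N_0 = 3, and each function symbol of arity r contributes N_{k-1}^r new terms at level k: N_k = 3 + N_{k-1} + N_{k-1}^2 + N_{k-1}.
N_0 = 3
N_1 = 3 + 3 + 3^2 + 3 = 18
N_2 = 3 + 18 + 18^2 + 18 = 363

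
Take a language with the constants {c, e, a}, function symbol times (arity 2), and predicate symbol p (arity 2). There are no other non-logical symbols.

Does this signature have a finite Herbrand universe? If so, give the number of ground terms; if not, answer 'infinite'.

infinite

The signature has at least one function symbol (times, arity 2) and at least one constant (c).
Iterating times gives infinitely many distinct ground terms: c, times(c, c), times(times(c, c), times(c, c)), ...
So the Herbrand universe is infinite.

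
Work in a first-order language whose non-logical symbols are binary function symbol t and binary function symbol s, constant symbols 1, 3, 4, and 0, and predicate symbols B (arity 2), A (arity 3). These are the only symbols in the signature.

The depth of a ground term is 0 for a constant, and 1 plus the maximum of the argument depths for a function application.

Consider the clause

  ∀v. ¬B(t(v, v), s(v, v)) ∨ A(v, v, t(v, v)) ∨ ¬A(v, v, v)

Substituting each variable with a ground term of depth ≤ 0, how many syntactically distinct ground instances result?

Ground terms of depth ≤ 0:
  Count level by level. With function symbols t/2, s/2, the terms of depth ≤ k are the 4 constants together with each function applied to depth-≤(k−1) tuples, so N_k = 4 + N_{k-1}^2 + N_{k-1}^2.
  N_0 = 4
  Explicitly: 1, 3, 4, 0.
So there are 4 ground terms available for substitution.
The body mentions the single quantified variable v; since ground terms form a free algebra, no two substitutions collapse to the same formula.
Number of ground instances = 4.

4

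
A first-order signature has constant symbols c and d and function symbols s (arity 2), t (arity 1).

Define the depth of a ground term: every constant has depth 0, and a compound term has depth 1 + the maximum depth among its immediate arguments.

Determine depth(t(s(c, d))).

depth(s(c, d)) = 1 + max(0, 0) = 1
depth(t(s(c, d))) = 1 + depth(s(c, d)) = 1 + 1 = 2

2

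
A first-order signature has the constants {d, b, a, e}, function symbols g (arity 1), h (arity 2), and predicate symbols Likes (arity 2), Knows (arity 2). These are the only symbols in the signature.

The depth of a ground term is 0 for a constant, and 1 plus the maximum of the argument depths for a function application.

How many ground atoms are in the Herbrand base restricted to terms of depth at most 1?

First count ground terms of depth ≤ 1.
Let N_k = |{terms of depth ≤ k}|. Then N_0 = 4 and N_k = 4 + N_{k-1} + N_{k-1}^2 for k ≥ 1 (one summand per function symbol, arity giving the exponent).
N_0 = 4
N_1 = 4 + 4 + 4^2 = 24
So |H| = 24.
Ground atoms are formed by filling each argument slot of a predicate with a term from H, so an r-ary predicate gives |H|^r atoms:
  Likes: 24^2 = 576;  Knows: 24^2 = 576
Total ground atoms: 576 + 576 = 1152.

1152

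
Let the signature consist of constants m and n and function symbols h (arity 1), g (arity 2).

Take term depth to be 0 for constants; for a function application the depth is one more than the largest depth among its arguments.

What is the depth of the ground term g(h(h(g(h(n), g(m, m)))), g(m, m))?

depth(h(n)) = 1 + depth(n) = 1 + 0 = 1
depth(g(m, m)) = 1 + max(0, 0) = 1
depth(g(h(n), g(m, m))) = 1 + max(1, 1) = 2
depth(h(g(h(n), g(m, m)))) = 1 + depth(g(h(n), g(m, m))) = 1 + 2 = 3
depth(h(h(g(h(n), g(m, m))))) = 1 + depth(h(g(h(n), g(m, m)))) = 1 + 3 = 4
depth(g(h(h(g(h(n), g(m, m)))), g(m, m))) = 1 + max(4, 1) = 5

5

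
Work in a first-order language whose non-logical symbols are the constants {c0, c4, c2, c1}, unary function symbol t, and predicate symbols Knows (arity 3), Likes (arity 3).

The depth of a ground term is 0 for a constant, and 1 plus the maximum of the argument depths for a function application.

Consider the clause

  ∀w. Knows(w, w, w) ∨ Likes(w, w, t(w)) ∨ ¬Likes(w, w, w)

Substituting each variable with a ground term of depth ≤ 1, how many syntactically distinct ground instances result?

8

Ground terms of depth ≤ 1:
  Let N_k count ground terms of depth at most k. Each non-constant term of depth ≤ k is some function symbol applied to depth-≤(k−1) arguments, giving N_k = 4 + N_{k-1}.
  N_0 = 4
  N_1 = 4 + 4 = 8
So there are 8 ground terms available for substitution.
The body mentions the single quantified variable w; since ground terms form a free algebra, no two substitutions collapse to the same formula.
Number of ground instances = 8.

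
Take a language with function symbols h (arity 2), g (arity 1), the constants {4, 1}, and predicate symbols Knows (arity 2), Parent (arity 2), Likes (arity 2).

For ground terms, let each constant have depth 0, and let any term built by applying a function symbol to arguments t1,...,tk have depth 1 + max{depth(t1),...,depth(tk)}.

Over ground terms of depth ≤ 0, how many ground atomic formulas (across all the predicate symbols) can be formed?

12

First count ground terms of depth ≤ 0.
Let N_k count ground terms of depth at most k. Each non-constant term of depth ≤ k is some function symbol applied to depth-≤(k−1) arguments, giving N_k = 2 + N_{k-1}^2 + N_{k-1}.
N_0 = 2
Explicitly: 4, 1.
So |H| = 2.
A ground atom is a predicate applied to a tuple of terms from H, so the count is the sum over predicates of |H|^arity:
  Knows: 2^2 = 4;  Parent: 2^2 = 4;  Likes: 2^2 = 4
Total ground atoms: 4 + 4 + 4 = 12.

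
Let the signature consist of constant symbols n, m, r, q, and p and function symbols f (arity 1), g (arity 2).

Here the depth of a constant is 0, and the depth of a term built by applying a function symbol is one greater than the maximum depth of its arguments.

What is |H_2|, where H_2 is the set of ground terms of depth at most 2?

1265

Let N_k count ground terms of depth at most k. Each non-constant term of depth ≤ k is some function symbol applied to depth-≤(k−1) arguments, giving N_k = 5 + N_{k-1} + N_{k-1}^2.
N_0 = 5
N_1 = 5 + 5 + 5^2 = 35
N_2 = 5 + 35 + 35^2 = 1265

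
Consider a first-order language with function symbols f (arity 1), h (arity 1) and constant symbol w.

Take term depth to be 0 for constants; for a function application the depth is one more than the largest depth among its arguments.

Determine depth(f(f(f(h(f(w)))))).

5

depth(f(w)) = 1 + depth(w) = 1 + 0 = 1
depth(h(f(w))) = 1 + depth(f(w)) = 1 + 1 = 2
depth(f(h(f(w)))) = 1 + depth(h(f(w))) = 1 + 2 = 3
depth(f(f(h(f(w))))) = 1 + depth(f(h(f(w)))) = 1 + 3 = 4
depth(f(f(f(h(f(w)))))) = 1 + depth(f(f(h(f(w))))) = 1 + 4 = 5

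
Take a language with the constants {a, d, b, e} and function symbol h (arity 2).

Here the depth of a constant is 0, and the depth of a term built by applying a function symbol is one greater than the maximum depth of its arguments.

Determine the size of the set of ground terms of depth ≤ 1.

Let N_k = |{terms of depth ≤ k}|. Then N_0 = 4 and N_k = 4 + N_{k-1}^2 for k ≥ 1 (one summand per function symbol, arity giving the exponent).
N_0 = 4
N_1 = 4 + 4^2 = 20

20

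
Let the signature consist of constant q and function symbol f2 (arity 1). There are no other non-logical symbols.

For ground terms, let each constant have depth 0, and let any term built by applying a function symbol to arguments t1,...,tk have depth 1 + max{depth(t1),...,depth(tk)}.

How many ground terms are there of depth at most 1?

2

Let N_k count ground terms of depth at most k. Each non-constant term of depth ≤ k is some function symbol applied to depth-≤(k−1) arguments, giving N_k = 1 + N_{k-1}.
N_0 = 1
N_1 = 1 + 1 = 2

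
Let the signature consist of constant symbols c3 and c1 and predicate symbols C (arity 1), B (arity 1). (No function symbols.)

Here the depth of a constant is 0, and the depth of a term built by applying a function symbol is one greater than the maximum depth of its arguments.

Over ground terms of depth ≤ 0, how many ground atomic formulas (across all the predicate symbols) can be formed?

First count ground terms of depth ≤ 0.
With no function symbols every ground term is a constant, so there are exactly 2 ground terms at every depth bound.
N_0 = 2
So |H| = 2.
A ground atom is a predicate applied to a tuple of terms from H, so the count is the sum over predicates of |H|^arity:
  C: 2;  B: 2
Total ground atoms: 2 + 2 = 4.

4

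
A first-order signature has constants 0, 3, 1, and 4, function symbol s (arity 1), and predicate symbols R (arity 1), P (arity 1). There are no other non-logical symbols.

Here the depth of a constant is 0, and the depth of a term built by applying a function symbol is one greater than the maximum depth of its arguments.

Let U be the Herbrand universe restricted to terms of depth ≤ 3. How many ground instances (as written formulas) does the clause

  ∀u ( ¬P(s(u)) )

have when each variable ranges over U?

Ground terms of depth ≤ 3:
  Count level by level. With function symbols s/1, the terms of depth ≤ k are the 4 constants together with each function applied to depth-≤(k−1) tuples, so N_k = 4 + N_{k-1}.
  N_0 = 4
  N_1 = 4 + 4 = 8
  N_2 = 4 + 8 = 12
  N_3 = 4 + 12 = 16
So there are 16 ground terms available for substitution.
The clause has 1 distinct variable (u), which appears in the body. In the free term algebra distinct substitutions yield syntactically distinct ground instances.
Number of ground instances = 16.

16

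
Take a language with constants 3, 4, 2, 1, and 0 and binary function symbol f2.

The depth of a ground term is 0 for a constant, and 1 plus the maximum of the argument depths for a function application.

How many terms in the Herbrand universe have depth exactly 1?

Let N_k count ground terms of depth at most k. Each non-constant term of depth ≤ k is some function symbol applied to depth-≤(k−1) arguments, giving N_k = 5 + N_{k-1}^2.
N_0 = 5
N_1 = 5 + 5^2 = 30
Terms of depth exactly 1: N_1 − N_0 = 30 − 5 = 25.

25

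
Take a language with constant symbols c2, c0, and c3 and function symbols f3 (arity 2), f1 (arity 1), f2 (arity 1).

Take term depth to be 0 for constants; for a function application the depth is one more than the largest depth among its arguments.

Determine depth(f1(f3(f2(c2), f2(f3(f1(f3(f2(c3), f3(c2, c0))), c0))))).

depth(f2(c2)) = 1 + depth(c2) = 1 + 0 = 1
depth(f2(c3)) = 1 + depth(c3) = 1 + 0 = 1
depth(f3(c2, c0)) = 1 + max(0, 0) = 1
depth(f3(f2(c3), f3(c2, c0))) = 1 + max(1, 1) = 2
depth(f1(f3(f2(c3), f3(c2, c0)))) = 1 + depth(f3(f2(c3), f3(c2, c0))) = 1 + 2 = 3
depth(f3(f1(f3(f2(c3), f3(c2, c0))), c0)) = 1 + max(3, 0) = 4
depth(f2(f3(f1(f3(f2(c3), f3(c2, c0))), c0))) = 1 + depth(f3(f1(f3(f2(c3), f3(c2, c0))), c0)) = 1 + 4 = 5
depth(f3(f2(c2), f2(f3(f1(f3(f2(c3), f3(c2, c0))), c0)))) = 1 + max(1, 5) = 6
depth(f1(f3(f2(c2), f2(f3(f1(f3(f2(c3), f3(c2, c0))), c0))))) = 1 + depth(f3(f2(c2), f2(f3(f1(f3(f2(c3), f3(c2, c0))), c0)))) = 1 + 6 = 7

7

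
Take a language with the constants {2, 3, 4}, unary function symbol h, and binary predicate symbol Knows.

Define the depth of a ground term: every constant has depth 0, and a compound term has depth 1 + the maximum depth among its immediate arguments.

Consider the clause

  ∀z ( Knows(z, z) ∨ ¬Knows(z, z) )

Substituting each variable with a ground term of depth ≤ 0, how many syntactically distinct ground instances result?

3

Ground terms of depth ≤ 0:
  Count level by level. With function symbols h/1, the terms of depth ≤ k are the 3 constants together with each function applied to depth-≤(k−1) tuples, so N_k = 3 + N_{k-1}.
  N_0 = 3
So there are 3 ground terms available for substitution.
The body mentions the single quantified variable z; since ground terms form a free algebra, no two substitutions collapse to the same formula.
Number of ground instances = 3.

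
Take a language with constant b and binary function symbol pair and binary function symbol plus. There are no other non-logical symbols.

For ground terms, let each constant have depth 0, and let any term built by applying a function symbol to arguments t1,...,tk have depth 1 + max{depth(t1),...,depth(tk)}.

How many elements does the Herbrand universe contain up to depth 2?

19

Count level by level. With function symbols pair/2, plus/2, the terms of depth ≤ k are the 1 constant together with each function applied to depth-≤(k−1) tuples, so N_k = 1 + N_{k-1}^2 + N_{k-1}^2.
N_0 = 1
N_1 = 1 + 1^2 + 1^2 = 3
N_2 = 1 + 3^2 + 3^2 = 19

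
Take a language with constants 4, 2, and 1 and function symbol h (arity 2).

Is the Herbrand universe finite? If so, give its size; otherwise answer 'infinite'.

infinite

The signature has at least one function symbol (h, arity 2) and at least one constant (4).
Iterating h gives infinitely many distinct ground terms: 4, h(4, 4), h(h(4, 4), h(4, 4)), ...
So the Herbrand universe is infinite.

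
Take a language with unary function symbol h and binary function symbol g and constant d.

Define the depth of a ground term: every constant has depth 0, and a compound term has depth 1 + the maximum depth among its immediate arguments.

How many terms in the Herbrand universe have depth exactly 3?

170

Let N_k count ground terms of depth at most k. Each non-constant term of depth ≤ k is some function symbol applied to depth-≤(k−1) arguments, giving N_k = 1 + N_{k-1} + N_{k-1}^2.
N_0 = 1
N_1 = 1 + 1 + 1^2 = 3
N_2 = 1 + 3 + 3^2 = 13
N_3 = 1 + 13 + 13^2 = 183
Terms of depth exactly 3: N_3 − N_2 = 183 − 13 = 170.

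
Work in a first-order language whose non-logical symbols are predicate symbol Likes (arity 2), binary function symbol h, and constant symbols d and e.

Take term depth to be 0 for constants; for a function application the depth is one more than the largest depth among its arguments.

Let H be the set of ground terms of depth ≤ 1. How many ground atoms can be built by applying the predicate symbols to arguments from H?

First count ground terms of depth ≤ 1.
Count level by level. With function symbols h/2, the terms of depth ≤ k are the 2 constants together with each function applied to depth-≤(k−1) tuples, so N_k = 2 + N_{k-1}^2.
N_0 = 2
N_1 = 2 + 2^2 = 6
Explicitly: d, e, h(d, d), h(d, e), h(e, d), h(e, e).
So |H| = 6.
Each predicate of arity r yields |H|^r ground atoms (one per choice of an r-tuple from H):
  Likes: 6^2 = 36
Total ground atoms: 36.

36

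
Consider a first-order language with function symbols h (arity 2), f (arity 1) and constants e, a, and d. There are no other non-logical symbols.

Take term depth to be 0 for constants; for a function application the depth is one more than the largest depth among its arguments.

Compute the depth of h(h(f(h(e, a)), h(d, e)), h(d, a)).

depth(h(e, a)) = 1 + max(0, 0) = 1
depth(f(h(e, a))) = 1 + depth(h(e, a)) = 1 + 1 = 2
depth(h(d, e)) = 1 + max(0, 0) = 1
depth(h(f(h(e, a)), h(d, e))) = 1 + max(2, 1) = 3
depth(h(d, a)) = 1 + max(0, 0) = 1
depth(h(h(f(h(e, a)), h(d, e)), h(d, a))) = 1 + max(3, 1) = 4

4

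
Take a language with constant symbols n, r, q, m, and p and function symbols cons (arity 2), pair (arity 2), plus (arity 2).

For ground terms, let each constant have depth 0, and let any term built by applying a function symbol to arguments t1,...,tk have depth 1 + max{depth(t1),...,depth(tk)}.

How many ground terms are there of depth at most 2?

If N_k denotes the number of depth-≤k ground terms, the 5 constants give N_0 = 5, and each function symbol of arity r contributes N_{k-1}^r new terms at level k: N_k = 5 + N_{k-1}^2 + N_{k-1}^2 + N_{k-1}^2.
N_0 = 5
N_1 = 5 + 5^2 + 5^2 + 5^2 = 80
N_2 = 5 + 80^2 + 80^2 + 80^2 = 19205

19205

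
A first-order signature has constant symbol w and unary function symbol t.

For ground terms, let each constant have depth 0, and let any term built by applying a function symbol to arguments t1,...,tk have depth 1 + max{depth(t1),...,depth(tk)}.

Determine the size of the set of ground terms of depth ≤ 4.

Write N_k for the number of ground terms of depth ≤ k. A term of depth ≤ k is either a constant or a function symbol applied to arguments of depth ≤ k−1, so N_k = 1 + N_{k-1}.
N_0 = 1
N_1 = 1 + 1 = 2
N_2 = 1 + 2 = 3
N_3 = 1 + 3 = 4
N_4 = 1 + 4 = 5

5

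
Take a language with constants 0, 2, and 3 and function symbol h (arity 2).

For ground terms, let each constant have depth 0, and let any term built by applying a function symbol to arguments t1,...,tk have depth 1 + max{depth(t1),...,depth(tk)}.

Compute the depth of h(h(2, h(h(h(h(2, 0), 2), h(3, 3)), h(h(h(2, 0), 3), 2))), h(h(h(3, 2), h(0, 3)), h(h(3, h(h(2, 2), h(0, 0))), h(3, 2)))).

6

depth(h(2, 0)) = 1 + max(0, 0) = 1
depth(h(h(2, 0), 2)) = 1 + max(1, 0) = 2
depth(h(3, 3)) = 1 + max(0, 0) = 1
depth(h(h(h(2, 0), 2), h(3, 3))) = 1 + max(2, 1) = 3
depth(h(h(2, 0), 3)) = 1 + max(1, 0) = 2
depth(h(h(h(2, 0), 3), 2)) = 1 + max(2, 0) = 3
depth(h(h(h(h(2, 0), 2), h(3, 3)), h(h(h(2, 0), 3), 2))) = 1 + max(3, 3) = 4
depth(h(2, h(h(h(h(2, 0), 2), h(3, 3)), h(h(h(2, 0), 3), 2)))) = 1 + max(0, 4) = 5
depth(h(3, 2)) = 1 + max(0, 0) = 1
depth(h(0, 3)) = 1 + max(0, 0) = 1
depth(h(h(3, 2), h(0, 3))) = 1 + max(1, 1) = 2
depth(h(2, 2)) = 1 + max(0, 0) = 1
depth(h(0, 0)) = 1 + max(0, 0) = 1
depth(h(h(2, 2), h(0, 0))) = 1 + max(1, 1) = 2
depth(h(3, h(h(2, 2), h(0, 0)))) = 1 + max(0, 2) = 3
depth(h(h(3, h(h(2, 2), h(0, 0))), h(3, 2))) = 1 + max(3, 1) = 4
depth(h(h(h(3, 2), h(0, 3)), h(h(3, h(h(2, 2), h(0, 0))), h(3, 2)))) = 1 + max(2, 4) = 5
depth(h(h(2, h(h(h(h(2, 0), 2), h(3, 3)), h(h(h(2, 0), 3), 2))), h(h(h(3, 2), h(0, 3)), h(h(3, h(h(2, 2), h(0, 0))), h(3, 2))))) = 1 + max(5, 5) = 6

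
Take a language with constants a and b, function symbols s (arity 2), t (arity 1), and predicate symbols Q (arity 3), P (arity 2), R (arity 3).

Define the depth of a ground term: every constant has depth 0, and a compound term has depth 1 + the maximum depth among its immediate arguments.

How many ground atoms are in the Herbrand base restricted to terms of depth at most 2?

815924

First count ground terms of depth ≤ 2.
Count level by level. With function symbols s/2, t/1, the terms of depth ≤ k are the 2 constants together with each function applied to depth-≤(k−1) tuples, so N_k = 2 + N_{k-1}^2 + N_{k-1}.
N_0 = 2
N_1 = 2 + 2^2 + 2 = 8
N_2 = 2 + 8^2 + 8 = 74
So |H| = 74.
A ground atom is a predicate applied to a tuple of terms from H, so the count is the sum over predicates of |H|^arity:
  Q: 74^3 = 405224;  P: 74^2 = 5476;  R: 74^3 = 405224
Total ground atoms: 405224 + 5476 + 405224 = 815924.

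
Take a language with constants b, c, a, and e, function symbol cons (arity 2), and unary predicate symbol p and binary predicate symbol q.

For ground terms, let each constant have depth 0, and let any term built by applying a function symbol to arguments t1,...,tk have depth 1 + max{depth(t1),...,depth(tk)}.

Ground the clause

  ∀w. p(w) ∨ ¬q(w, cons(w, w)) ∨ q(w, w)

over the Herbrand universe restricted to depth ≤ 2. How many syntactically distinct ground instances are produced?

404

Ground terms of depth ≤ 2:
  Let N_k = |{terms of depth ≤ k}|. Then N_0 = 4 and N_k = 4 + N_{k-1}^2 for k ≥ 1 (one summand per function symbol, arity giving the exponent).
  N_0 = 4
  N_1 = 4 + 4^2 = 20
  N_2 = 4 + 20^2 = 404
So there are 404 ground terms available for substitution.
The clause has 1 distinct variable (w), which appears in the body. In the free term algebra distinct substitutions yield syntactically distinct ground instances.
Number of ground instances = 404.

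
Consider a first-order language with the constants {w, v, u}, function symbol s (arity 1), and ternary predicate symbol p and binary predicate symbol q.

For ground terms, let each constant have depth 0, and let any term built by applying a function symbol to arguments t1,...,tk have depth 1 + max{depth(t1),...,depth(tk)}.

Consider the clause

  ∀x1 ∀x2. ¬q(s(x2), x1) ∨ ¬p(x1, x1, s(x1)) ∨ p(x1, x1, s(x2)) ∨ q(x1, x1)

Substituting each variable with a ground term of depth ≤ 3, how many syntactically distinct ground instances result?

Ground terms of depth ≤ 3:
  Count level by level. With function symbols s/1, the terms of depth ≤ k are the 3 constants together with each function applied to depth-≤(k−1) tuples, so N_k = 3 + N_{k-1}.
  N_0 = 3
  N_1 = 3 + 3 = 6
  N_2 = 3 + 6 = 9
  N_3 = 3 + 9 = 12
  Explicitly: w, v, u, s(w), s(v), s(u), s(s(w)), s(s(v)), s(s(u)), s(s(s(w))), s(s(s(v))), s(s(s(u))).
So there are 12 ground terms available for substitution.
The clause has 2 distinct variables (x1, x2), each appearing in the body. In the free term algebra distinct substitutions yield syntactically distinct ground instances.
Number of ground instances = 12^2 = 144.

144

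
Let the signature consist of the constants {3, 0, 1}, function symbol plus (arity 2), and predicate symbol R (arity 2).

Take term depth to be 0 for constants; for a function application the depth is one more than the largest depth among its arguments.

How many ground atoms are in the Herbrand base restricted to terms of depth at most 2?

21609

First count ground terms of depth ≤ 2.
Let N_k = |{terms of depth ≤ k}|. Then N_0 = 3 and N_k = 3 + N_{k-1}^2 for k ≥ 1 (one summand per function symbol, arity giving the exponent).
N_0 = 3
N_1 = 3 + 3^2 = 12
N_2 = 3 + 12^2 = 147
So |H| = 147.
Each predicate of arity r yields |H|^r ground atoms (one per choice of an r-tuple from H):
  R: 147^2 = 21609
Total ground atoms: 21609.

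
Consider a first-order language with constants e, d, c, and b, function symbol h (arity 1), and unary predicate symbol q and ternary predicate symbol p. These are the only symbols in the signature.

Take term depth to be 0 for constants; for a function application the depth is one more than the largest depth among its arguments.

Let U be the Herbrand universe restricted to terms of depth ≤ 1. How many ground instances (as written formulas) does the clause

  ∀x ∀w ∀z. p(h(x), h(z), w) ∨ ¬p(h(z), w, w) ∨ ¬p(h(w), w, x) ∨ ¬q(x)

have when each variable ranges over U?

Ground terms of depth ≤ 1:
  Count level by level. With function symbols h/1, the terms of depth ≤ k are the 4 constants together with each function applied to depth-≤(k−1) tuples, so N_k = 4 + N_{k-1}.
  N_0 = 4
  N_1 = 4 + 4 = 8
  Explicitly: e, d, c, b, h(e), h(d), h(c), h(b).
So there are 8 ground terms available for substitution.
Each of x, w, z ranges independently over the available ground terms, and distinct assignments produce distinct instances.
Number of ground instances = 8^3 = 512.

512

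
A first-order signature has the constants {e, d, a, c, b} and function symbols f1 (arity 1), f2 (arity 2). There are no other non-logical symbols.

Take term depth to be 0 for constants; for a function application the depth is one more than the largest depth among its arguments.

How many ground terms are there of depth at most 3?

1601495

Write N_k for the number of ground terms of depth ≤ k. A term of depth ≤ k is either a constant or a function symbol applied to arguments of depth ≤ k−1, so N_k = 5 + N_{k-1} + N_{k-1}^2.
N_0 = 5
N_1 = 5 + 5 + 5^2 = 35
N_2 = 5 + 35 + 35^2 = 1265
N_3 = 5 + 1265 + 1265^2 = 1601495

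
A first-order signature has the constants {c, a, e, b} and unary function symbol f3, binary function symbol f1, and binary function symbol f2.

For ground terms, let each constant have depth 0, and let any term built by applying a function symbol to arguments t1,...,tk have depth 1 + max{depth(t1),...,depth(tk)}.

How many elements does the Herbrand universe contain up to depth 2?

Let N_k = |{terms of depth ≤ k}|. Then N_0 = 4 and N_k = 4 + N_{k-1} + N_{k-1}^2 + N_{k-1}^2 for k ≥ 1 (one summand per function symbol, arity giving the exponent).
N_0 = 4
N_1 = 4 + 4 + 4^2 + 4^2 = 40
N_2 = 4 + 40 + 40^2 + 40^2 = 3244

3244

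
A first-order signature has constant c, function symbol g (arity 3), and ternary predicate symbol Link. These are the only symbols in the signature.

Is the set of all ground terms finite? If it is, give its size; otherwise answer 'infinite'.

The signature has at least one function symbol (g, arity 3) and at least one constant (c).
Iterating g gives infinitely many distinct ground terms: c, g(c, c, c), g(g(c, c, c), g(c, c, c), g(c, c, c)), ...
So the Herbrand universe is infinite.

infinite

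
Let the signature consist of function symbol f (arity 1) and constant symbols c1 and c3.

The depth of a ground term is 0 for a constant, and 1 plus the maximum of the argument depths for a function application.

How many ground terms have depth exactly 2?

2

Write N_k for the number of ground terms of depth ≤ k. A term of depth ≤ k is either a constant or a function symbol applied to arguments of depth ≤ k−1, so N_k = 2 + N_{k-1}.
N_0 = 2
N_1 = 2 + 2 = 4
N_2 = 2 + 4 = 6
Terms of depth exactly 2: N_2 − N_1 = 6 − 4 = 2.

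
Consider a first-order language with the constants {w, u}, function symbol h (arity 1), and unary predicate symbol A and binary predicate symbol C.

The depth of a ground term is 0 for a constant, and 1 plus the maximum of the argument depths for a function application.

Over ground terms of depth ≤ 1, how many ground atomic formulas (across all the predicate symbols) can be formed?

First count ground terms of depth ≤ 1.
Let N_k = |{terms of depth ≤ k}|. Then N_0 = 2 and N_k = 2 + N_{k-1} for k ≥ 1 (one summand per function symbol, arity giving the exponent).
N_0 = 2
N_1 = 2 + 2 = 4
So |H| = 4.
A ground atom is a predicate applied to a tuple of terms from H, so the count is the sum over predicates of |H|^arity:
  A: 4;  C: 4^2 = 16
Total ground atoms: 4 + 16 = 20.

20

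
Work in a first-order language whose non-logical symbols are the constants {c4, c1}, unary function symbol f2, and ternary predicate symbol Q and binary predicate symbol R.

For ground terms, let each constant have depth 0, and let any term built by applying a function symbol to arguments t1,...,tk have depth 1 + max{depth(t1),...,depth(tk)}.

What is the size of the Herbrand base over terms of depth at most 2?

First count ground terms of depth ≤ 2.
Write N_k for the number of ground terms of depth ≤ k. A term of depth ≤ k is either a constant or a function symbol applied to arguments of depth ≤ k−1, so N_k = 2 + N_{k-1}.
N_0 = 2
N_1 = 2 + 2 = 4
N_2 = 2 + 4 = 6
Explicitly: c4, c1, f2(c4), f2(c1), f2(f2(c4)), f2(f2(c1)).
So |H| = 6.
Ground atoms are formed by filling each argument slot of a predicate with a term from H, so an r-ary predicate gives |H|^r atoms:
  Q: 6^3 = 216;  R: 6^2 = 36
Total ground atoms: 216 + 36 = 252.

252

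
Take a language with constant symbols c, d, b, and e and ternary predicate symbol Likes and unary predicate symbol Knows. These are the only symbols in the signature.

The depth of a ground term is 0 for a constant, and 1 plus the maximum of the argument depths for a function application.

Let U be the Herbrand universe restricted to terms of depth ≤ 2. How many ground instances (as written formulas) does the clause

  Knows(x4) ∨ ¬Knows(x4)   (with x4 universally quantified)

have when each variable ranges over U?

Ground terms of depth ≤ 2:
  With no function symbols every ground term is a constant, so there are exactly 4 ground terms at every depth bound.
  N_0 = 4
  N_1 = 4
  N_2 = 4
So there are 4 ground terms available for substitution.
The variable x4 ranges independently over the available ground terms, and distinct assignments produce distinct instances.
Number of ground instances = 4.

4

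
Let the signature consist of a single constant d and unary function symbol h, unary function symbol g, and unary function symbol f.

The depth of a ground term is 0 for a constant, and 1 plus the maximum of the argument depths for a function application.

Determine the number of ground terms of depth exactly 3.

Count level by level. With function symbols h/1, g/1, f/1, the terms of depth ≤ k are the 1 constant together with each function applied to depth-≤(k−1) tuples, so N_k = 1 + N_{k-1} + N_{k-1} + N_{k-1}.
N_0 = 1
N_1 = 1 + 1 + 1 + 1 = 4
N_2 = 1 + 4 + 4 + 4 = 13
N_3 = 1 + 13 + 13 + 13 = 40
Terms of depth exactly 3: N_3 − N_2 = 40 − 13 = 27.

27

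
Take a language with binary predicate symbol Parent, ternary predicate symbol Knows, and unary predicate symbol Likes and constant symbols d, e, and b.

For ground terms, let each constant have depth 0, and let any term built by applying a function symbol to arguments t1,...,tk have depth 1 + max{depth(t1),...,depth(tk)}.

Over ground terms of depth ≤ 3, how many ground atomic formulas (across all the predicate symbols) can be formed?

39

First count ground terms of depth ≤ 3.
With no function symbols every ground term is a constant, so there are exactly 3 ground terms at every depth bound.
N_0 = 3
N_1 = 3
N_2 = 3
N_3 = 3
So |H| = 3.
A ground atom is a predicate applied to a tuple of terms from H, so the count is the sum over predicates of |H|^arity:
  Parent: 3^2 = 9;  Knows: 3^3 = 27;  Likes: 3
Total ground atoms: 9 + 27 + 3 = 39.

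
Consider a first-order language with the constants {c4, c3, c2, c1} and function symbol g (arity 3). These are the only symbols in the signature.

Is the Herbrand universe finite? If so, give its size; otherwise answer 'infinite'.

The signature has at least one function symbol (g, arity 3) and at least one constant (c4).
Iterating g gives infinitely many distinct ground terms: c4, g(c4, c4, c4), g(g(c4, c4, c4), g(c4, c4, c4), g(c4, c4, c4)), ...
So the Herbrand universe is infinite.

infinite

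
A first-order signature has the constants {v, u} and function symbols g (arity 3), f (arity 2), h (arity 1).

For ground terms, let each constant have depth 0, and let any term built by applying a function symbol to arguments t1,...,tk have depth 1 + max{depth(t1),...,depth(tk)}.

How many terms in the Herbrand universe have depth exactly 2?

Let N_k = |{terms of depth ≤ k}|. Then N_0 = 2 and N_k = 2 + N_{k-1}^3 + N_{k-1}^2 + N_{k-1} for k ≥ 1 (one summand per function symbol, arity giving the exponent).
N_0 = 2
N_1 = 2 + 2^3 + 2^2 + 2 = 16
N_2 = 2 + 16^3 + 16^2 + 16 = 4370
Terms of depth exactly 2: N_2 − N_1 = 4370 − 16 = 4354.

4354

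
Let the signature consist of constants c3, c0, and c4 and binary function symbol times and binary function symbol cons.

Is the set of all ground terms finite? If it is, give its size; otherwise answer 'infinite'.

The signature has at least one function symbol (times, arity 2) and at least one constant (c3).
Iterating times gives infinitely many distinct ground terms: c3, times(c3, c3), times(times(c3, c3), times(c3, c3)), ...
So the Herbrand universe is infinite.

infinite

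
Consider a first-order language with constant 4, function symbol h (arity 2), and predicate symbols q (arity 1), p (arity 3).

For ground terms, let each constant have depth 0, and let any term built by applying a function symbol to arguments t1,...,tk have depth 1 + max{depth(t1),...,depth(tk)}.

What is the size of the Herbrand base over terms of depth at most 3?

17602

First count ground terms of depth ≤ 3.
If N_k denotes the number of depth-≤k ground terms, the 1 constant gives N_0 = 1, and each function symbol of arity r contributes N_{k-1}^r new terms at level k: N_k = 1 + N_{k-1}^2.
N_0 = 1
N_1 = 1 + 1^2 = 2
N_2 = 1 + 2^2 = 5
N_3 = 1 + 5^2 = 26
So |H| = 26.
Each predicate of arity r yields |H|^r ground atoms (one per choice of an r-tuple from H):
  q: 26;  p: 26^3 = 17576
Total ground atoms: 26 + 17576 = 17602.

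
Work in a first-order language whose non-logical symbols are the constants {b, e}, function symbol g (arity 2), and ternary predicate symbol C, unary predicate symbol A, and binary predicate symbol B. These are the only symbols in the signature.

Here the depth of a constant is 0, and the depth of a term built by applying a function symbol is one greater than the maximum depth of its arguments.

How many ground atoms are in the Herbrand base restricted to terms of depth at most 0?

14

First count ground terms of depth ≤ 0.
Count level by level. With function symbols g/2, the terms of depth ≤ k are the 2 constants together with each function applied to depth-≤(k−1) tuples, so N_k = 2 + N_{k-1}^2.
N_0 = 2
So |H| = 2.
A ground atom is a predicate applied to a tuple of terms from H, so the count is the sum over predicates of |H|^arity:
  C: 2^3 = 8;  A: 2;  B: 2^2 = 4
Total ground atoms: 8 + 2 + 4 = 14.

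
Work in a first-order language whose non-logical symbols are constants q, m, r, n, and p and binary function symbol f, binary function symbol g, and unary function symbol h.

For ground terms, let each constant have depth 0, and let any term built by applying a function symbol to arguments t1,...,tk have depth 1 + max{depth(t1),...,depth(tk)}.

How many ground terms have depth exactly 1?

Let N_k = |{terms of depth ≤ k}|. Then N_0 = 5 and N_k = 5 + N_{k-1}^2 + N_{k-1}^2 + N_{k-1} for k ≥ 1 (one summand per function symbol, arity giving the exponent).
N_0 = 5
N_1 = 5 + 5^2 + 5^2 + 5 = 60
Terms of depth exactly 1: N_1 − N_0 = 60 − 5 = 55.

55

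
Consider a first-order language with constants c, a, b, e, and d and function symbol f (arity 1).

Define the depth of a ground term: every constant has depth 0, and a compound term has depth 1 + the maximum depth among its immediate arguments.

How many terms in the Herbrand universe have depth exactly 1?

5

Let N_k count ground terms of depth at most k. Each non-constant term of depth ≤ k is some function symbol applied to depth-≤(k−1) arguments, giving N_k = 5 + N_{k-1}.
N_0 = 5
N_1 = 5 + 5 = 10
Terms of depth exactly 1: N_1 − N_0 = 10 − 5 = 5.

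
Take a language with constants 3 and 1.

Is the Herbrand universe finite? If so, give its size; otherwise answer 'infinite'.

There are no function symbols, so every ground term is one of the 2 constants.
The Herbrand universe is {3, 1}, which is finite with 2 elements.

2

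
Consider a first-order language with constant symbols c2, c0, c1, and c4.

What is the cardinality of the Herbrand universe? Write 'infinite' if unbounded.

There are no function symbols, so every ground term is one of the 4 constants.
The Herbrand universe is {c2, c0, c1, c4}, which is finite with 4 elements.

4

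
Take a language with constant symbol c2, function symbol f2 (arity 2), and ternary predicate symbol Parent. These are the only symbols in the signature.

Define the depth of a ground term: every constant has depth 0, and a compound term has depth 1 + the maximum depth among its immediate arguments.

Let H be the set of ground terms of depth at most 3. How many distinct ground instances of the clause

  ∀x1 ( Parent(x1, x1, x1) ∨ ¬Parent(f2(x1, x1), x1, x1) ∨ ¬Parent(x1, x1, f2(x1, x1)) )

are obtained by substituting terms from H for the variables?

26

Ground terms of depth ≤ 3:
  Count level by level. With function symbols f2/2, the terms of depth ≤ k are the 1 constant together with each function applied to depth-≤(k−1) tuples, so N_k = 1 + N_{k-1}^2.
  N_0 = 1
  N_1 = 1 + 1^2 = 2
  N_2 = 1 + 2^2 = 5
  N_3 = 1 + 5^2 = 26
So there are 26 ground terms available for substitution.
The variable x1 ranges independently over the available ground terms, and distinct assignments produce distinct instances.
Number of ground instances = 26.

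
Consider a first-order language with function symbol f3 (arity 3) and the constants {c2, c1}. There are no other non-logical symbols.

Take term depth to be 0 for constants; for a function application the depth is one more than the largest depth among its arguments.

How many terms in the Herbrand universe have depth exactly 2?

Count level by level. With function symbols f3/3, the terms of depth ≤ k are the 2 constants together with each function applied to depth-≤(k−1) tuples, so N_k = 2 + N_{k-1}^3.
N_0 = 2
N_1 = 2 + 2^3 = 10
N_2 = 2 + 10^3 = 1002
Terms of depth exactly 2: N_2 − N_1 = 1002 − 10 = 992.

992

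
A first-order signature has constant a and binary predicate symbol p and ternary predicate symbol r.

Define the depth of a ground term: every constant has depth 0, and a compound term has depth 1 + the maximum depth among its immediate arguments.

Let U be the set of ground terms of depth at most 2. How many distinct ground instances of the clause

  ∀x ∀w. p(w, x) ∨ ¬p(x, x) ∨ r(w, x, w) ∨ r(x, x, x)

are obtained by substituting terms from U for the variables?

1

Ground terms of depth ≤ 2:
  With no function symbols every ground term is a constant, so there is exactly 1 ground term at every depth bound.
  N_0 = 1
  N_1 = 1
  N_2 = 1
  Explicitly: a.
So there is exactly 1 ground term available for substitution.
The clause has 2 distinct variables (x, w), each appearing in the body. In the free term algebra distinct substitutions yield syntactically distinct ground instances.
Number of ground instances = 1^2 = 1.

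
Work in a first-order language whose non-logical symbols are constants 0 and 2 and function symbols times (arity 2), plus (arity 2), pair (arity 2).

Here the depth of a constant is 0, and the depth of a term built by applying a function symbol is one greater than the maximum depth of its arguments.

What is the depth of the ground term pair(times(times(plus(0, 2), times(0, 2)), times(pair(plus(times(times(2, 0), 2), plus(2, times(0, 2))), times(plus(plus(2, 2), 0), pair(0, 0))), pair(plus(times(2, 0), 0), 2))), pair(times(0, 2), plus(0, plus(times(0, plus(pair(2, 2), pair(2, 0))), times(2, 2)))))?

depth(plus(0, 2)) = 1 + max(0, 0) = 1
depth(times(0, 2)) = 1 + max(0, 0) = 1
depth(times(plus(0, 2), times(0, 2))) = 1 + max(1, 1) = 2
depth(times(2, 0)) = 1 + max(0, 0) = 1
depth(times(times(2, 0), 2)) = 1 + max(1, 0) = 2
depth(plus(2, times(0, 2))) = 1 + max(0, 1) = 2
depth(plus(times(times(2, 0), 2), plus(2, times(0, 2)))) = 1 + max(2, 2) = 3
depth(plus(2, 2)) = 1 + max(0, 0) = 1
depth(plus(plus(2, 2), 0)) = 1 + max(1, 0) = 2
depth(pair(0, 0)) = 1 + max(0, 0) = 1
depth(times(plus(plus(2, 2), 0), pair(0, 0))) = 1 + max(2, 1) = 3
depth(pair(plus(times(times(2, 0), 2), plus(2, times(0, 2))), times(plus(plus(2, 2), 0), pair(0, 0)))) = 1 + max(3, 3) = 4
depth(plus(times(2, 0), 0)) = 1 + max(1, 0) = 2
depth(pair(plus(times(2, 0), 0), 2)) = 1 + max(2, 0) = 3
depth(times(pair(plus(times(times(2, 0), 2), plus(2, times(0, 2))), times(plus(plus(2, 2), 0), pair(0, 0))), pair(plus(times(2, 0), 0), 2))) = 1 + max(4, 3) = 5
depth(times(times(plus(0, 2), times(0, 2)), times(pair(plus(times(times(2, 0), 2), plus(2, times(0, 2))), times(plus(plus(2, 2), 0), pair(0, 0))), pair(plus(times(2, 0), 0), 2)))) = 1 + max(2, 5) = 6
depth(pair(2, 2)) = 1 + max(0, 0) = 1
depth(pair(2, 0)) = 1 + max(0, 0) = 1
depth(plus(pair(2, 2), pair(2, 0))) = 1 + max(1, 1) = 2
depth(times(0, plus(pair(2, 2), pair(2, 0)))) = 1 + max(0, 2) = 3
depth(times(2, 2)) = 1 + max(0, 0) = 1
depth(plus(times(0, plus(pair(2, 2), pair(2, 0))), times(2, 2))) = 1 + max(3, 1) = 4
depth(plus(0, plus(times(0, plus(pair(2, 2), pair(2, 0))), times(2, 2)))) = 1 + max(0, 4) = 5
depth(pair(times(0, 2), plus(0, plus(times(0, plus(pair(2, 2), pair(2, 0))), times(2, 2))))) = 1 + max(1, 5) = 6
depth(pair(times(times(plus(0, 2), times(0, 2)), times(pair(plus(times(times(2, 0), 2), plus(2, times(0, 2))), times(plus(plus(2, 2), 0), pair(0, 0))), pair(plus(times(2, 0), 0), 2))), pair(times(0, 2), plus(0, plus(times(0, plus(pair(2, 2), pair(2, 0))), times(2, 2)))))) = 1 + max(6, 6) = 7

7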